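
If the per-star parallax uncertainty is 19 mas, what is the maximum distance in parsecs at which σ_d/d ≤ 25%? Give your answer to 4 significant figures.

13.16 pc

σ_d/d = σ_p/p, so the condition is σ_p/p ≤ 0.25, i.e. p ≥ σ_p/0.25.
p_min = 19/0.25 = 76 mas = 0.076 arcsec.
d_max = 1/p_min = 1/0.076 = 13.158 pc.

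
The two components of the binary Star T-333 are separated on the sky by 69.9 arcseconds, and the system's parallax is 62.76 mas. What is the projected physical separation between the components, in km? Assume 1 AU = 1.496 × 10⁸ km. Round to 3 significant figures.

d = 1/p = 1/0.06276″ = 15.934 pc.
At distance d (pc), an angle of θ arcsec spans θ·d AU: s = 69.9 × 15.934 = 1113.8 AU.
= 1113.8 × 1.496 × 10⁸ km = 1.6662 × 10^11 km.

1.67 × 10^11 km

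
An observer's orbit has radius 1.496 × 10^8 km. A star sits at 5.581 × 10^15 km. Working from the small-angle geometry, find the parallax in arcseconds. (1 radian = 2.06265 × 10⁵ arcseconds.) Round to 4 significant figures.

θ ≈ B/d = (1.496 × 10^8) / (5.581 × 10^15) = 2.6805 × 10^-8 rad.
In arcseconds: 2.6805 × 10^-8 × 206265 = 0.0055289″.

0.005529 arcsec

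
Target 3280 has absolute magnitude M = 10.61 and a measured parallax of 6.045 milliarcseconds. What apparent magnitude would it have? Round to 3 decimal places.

m = 16.703

d = 1/p = 1/0.006045″ = 165.43 pc.
m − M = 5 log₁₀ d − 5 = 5 log₁₀(165.43) − 5 = 11.0931 − 5 = 6.0931.
m = M + (m − M) = 10.61 + 6.0931 = 16.703.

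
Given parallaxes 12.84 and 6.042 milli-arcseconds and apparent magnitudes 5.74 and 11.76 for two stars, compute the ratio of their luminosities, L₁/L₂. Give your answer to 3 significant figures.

L₁/L₂ = 56.7

d₁ = 1/p₁ = 1/0.01284″ = 77.882 pc; d₂ = 1/p₂ = 1/0.006042″ = 165.51 pc.
M₁ = m₁ − 5 log₁₀ d₁ + 5 = 5.74 − 9.4572 + 5 = 1.2828.
M₂ = 11.76 − 11.0941 + 5 = 5.6659.
L₁/L₂ = 10^(0.4(M₂ − M₁)) = 10^(0.4 × 4.3831) = 10^1.75324 = 56.655.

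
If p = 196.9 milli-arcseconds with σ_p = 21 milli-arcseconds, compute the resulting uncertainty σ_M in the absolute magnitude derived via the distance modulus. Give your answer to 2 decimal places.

M = m − 5 log₁₀ d + 5 = m + 5 log₁₀ p + 5, so ∂M/∂p = 5/(p ln 10).
σ_M = (5/ln 10) · (σ_p/p) = 2.1715 × 21/196.9 = 2.1715 × 0.10665 = 0.23159.

σ_M = 0.23 mag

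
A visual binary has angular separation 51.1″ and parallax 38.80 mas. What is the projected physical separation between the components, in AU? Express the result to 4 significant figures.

d = 1/p = 1/0.03880″ = 25.773 pc.
At distance d (pc), an angle of θ arcsec spans θ·d AU: s = 51.1 × 25.773 = 1317 AU.

1317 AU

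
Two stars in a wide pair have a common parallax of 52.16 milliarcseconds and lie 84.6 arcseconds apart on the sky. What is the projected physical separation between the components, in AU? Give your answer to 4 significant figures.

1622 AU

d = 1/p = 1/0.05216″ = 19.172 pc.
At distance d (pc), an angle of θ arcsec spans θ·d AU: s = 84.6 × 19.172 = 1622 AU.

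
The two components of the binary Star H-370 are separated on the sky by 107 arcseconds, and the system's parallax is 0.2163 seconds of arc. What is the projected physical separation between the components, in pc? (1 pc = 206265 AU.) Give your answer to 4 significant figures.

d = 1/p = 1/0.2163″ = 4.6232 pc.
At distance d (pc), an angle of θ arcsec spans θ·d AU: s = 107 × 4.6232 = 494.68 AU.
= 494.68 / 206265 = 0.0023983 pc.

0.002398 pc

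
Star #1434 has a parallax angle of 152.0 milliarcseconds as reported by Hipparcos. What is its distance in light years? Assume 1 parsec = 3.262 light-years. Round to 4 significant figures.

p = 152.0 milliarcseconds = 0.1520 arcsec.
d = 1/p = 1/0.1520 = 6.5789 pc.
In light-years: 6.5789 × 3.262 = 21.46 ly.

21.46 light years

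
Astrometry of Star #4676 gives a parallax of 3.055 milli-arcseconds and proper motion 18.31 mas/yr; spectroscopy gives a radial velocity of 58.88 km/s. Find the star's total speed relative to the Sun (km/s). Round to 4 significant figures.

65.38 km/s

d = 1/p = 1/0.003055″ = 327.33 pc.
μ = 18.31 mas/yr = 0.01831 ″/yr.
v_t = 4.740 μ d = 4.740 × 0.01831 × 327.33 = 28.409 km/s.
v = √(v_r² + v_t²) = √(58.88² + 28.409²) = √4273.93 = 65.375 km/s.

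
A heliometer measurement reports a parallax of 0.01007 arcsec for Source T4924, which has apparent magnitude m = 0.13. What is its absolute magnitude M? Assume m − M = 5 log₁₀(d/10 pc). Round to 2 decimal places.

M = -4.85

d = 1/p = 1/0.01007″ = 99.305 pc.
m − M = 5 log₁₀(99.305) − 5 = 9.9849 − 5 = 4.9849.
M = m − (m − M) = 0.13 − 4.9849 = -4.85.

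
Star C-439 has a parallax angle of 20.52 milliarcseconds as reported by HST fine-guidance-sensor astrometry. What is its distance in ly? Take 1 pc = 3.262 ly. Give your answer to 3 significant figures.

p = 20.52 milliarcseconds = 0.02052 arcsec.
d = 1/p = 1/0.02052 = 48.733 pc.
In light-years: 48.733 × 3.262 = 158.97 ly.

159 ly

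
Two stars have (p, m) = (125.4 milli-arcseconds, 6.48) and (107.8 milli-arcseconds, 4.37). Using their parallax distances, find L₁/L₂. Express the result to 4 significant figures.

L₁/L₂ = 0.1058

d₁ = 1/p₁ = 1/0.1254″ = 7.9745 pc; d₂ = 1/p₂ = 1/0.1078″ = 9.2764 pc.
M₁ = m₁ − 5 log₁₀ d₁ + 5 = 6.48 − 4.5085 + 5 = 6.9715.
M₂ = 4.37 − 4.8369 + 5 = 4.5331.
L₁/L₂ = 10^(0.4(M₂ − M₁)) = 10^(0.4 × (-2.4384)) = 10^(-0.97536) = 0.10584.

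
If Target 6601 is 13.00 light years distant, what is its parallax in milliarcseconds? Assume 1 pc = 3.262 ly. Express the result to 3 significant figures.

251 mas

d = 13.00 ly ÷ 3.262 = 3.9853 pc.
p = 1/d = 1/3.9853 = 0.25092 arcsec.
= 0.25092 × 1000 = 250.92 mas.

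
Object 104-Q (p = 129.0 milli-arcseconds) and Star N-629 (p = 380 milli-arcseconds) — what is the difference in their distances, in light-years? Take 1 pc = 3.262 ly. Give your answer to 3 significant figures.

d_A = 1/0.1290″ = 7.7519 pc; d_B = 1/0.3800″ = 2.6316 pc.
|d_B − d_A| = |2.6316 − 7.7519| = 5.1203 pc = 5.1203 × 3.262 ly = 16.702 ly.

16.7 ly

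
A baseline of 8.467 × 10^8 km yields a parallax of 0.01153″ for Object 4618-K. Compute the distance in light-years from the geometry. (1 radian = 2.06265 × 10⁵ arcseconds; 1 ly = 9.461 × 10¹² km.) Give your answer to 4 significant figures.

1601 ly

θ = 0.01153″ = 0.01153/206265 = 5.5899 × 10^-8 rad.
d = B/θ = (8.467 × 10^8) / (5.5899 × 10^-8) = 1.5147 × 10^16 km = (1.5147 × 10^16) / (9.461 × 10^12) ly = 1601 ly.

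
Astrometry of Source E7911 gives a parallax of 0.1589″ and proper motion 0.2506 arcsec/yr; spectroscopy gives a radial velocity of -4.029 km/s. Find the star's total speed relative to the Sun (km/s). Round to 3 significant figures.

8.49 km/s

d = 1/p = 1/0.1589″ = 6.2933 pc.
v_t = 4.740 μ d = 4.740 × 0.2506 × 6.2933 = 7.4755 km/s.
v = √(v_r² + v_t²) = √((-4.029)² + 7.4755²) = √72.1159 = 8.4921 km/s.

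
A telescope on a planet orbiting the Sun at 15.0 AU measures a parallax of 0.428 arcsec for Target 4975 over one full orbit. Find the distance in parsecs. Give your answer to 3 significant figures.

With baseline B (in AU) and parallax p (in arcsec), d = B/p parsecs.
d = 15.0 / 0.428 = 35.047 pc.

35.0 pc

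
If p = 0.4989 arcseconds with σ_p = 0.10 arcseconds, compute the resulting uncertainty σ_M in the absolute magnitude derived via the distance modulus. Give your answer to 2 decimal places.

M = m − 5 log₁₀ d + 5 = m + 5 log₁₀ p + 5, so ∂M/∂p = 5/(p ln 10).
σ_M = (5/ln 10) · (σ_p/p) = 2.1715 × 0.10/0.4989 = 2.1715 × 0.20044 = 0.43526.

σ_M = 0.44 mag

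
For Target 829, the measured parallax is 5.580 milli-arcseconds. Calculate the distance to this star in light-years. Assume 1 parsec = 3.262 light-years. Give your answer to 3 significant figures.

585 light years

p = 5.580 milli-arcseconds = 0.005580 arcsec.
d = 1/p = 1/0.005580 = 179.21 pc.
In light-years: 179.21 × 3.262 = 584.58 ly.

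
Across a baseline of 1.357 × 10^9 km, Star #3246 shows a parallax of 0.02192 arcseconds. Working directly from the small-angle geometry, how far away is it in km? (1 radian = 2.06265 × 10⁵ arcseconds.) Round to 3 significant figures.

1.28 × 10^16 km

θ = 0.02192″ = 0.02192/206265 = 1.0627 × 10^-7 rad.
d = B/θ = (1.357 × 10^9) / (1.0627 × 10^-7) = 1.2769 × 10^16 km.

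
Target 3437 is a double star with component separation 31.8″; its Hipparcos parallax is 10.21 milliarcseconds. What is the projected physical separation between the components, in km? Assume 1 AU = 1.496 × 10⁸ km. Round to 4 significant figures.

4.659 × 10^11 km

d = 1/p = 1/0.01021″ = 97.943 pc.
At distance d (pc), an angle of θ arcsec spans θ·d AU: s = 31.8 × 97.943 = 3114.6 AU.
= 3114.6 × 1.496 × 10⁸ km = 4.6594 × 10^11 km.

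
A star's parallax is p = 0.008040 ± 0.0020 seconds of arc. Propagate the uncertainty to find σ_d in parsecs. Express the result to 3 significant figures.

30.9 pc

d = 1/p, so σ_d = σ_p / p².
σ_d = 0.00200 / (0.008040)² = 0.00200 / 0.000064642 = 30.94 pc.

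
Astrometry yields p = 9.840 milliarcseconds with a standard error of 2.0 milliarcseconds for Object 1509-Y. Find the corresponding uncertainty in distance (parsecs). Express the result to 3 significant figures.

20.7 pc

d = 1/p, so σ_d = σ_p / p².
σ_d = 0.00200 / (0.009840)² = 0.00200 / 0.000096826 = 20.656 pc.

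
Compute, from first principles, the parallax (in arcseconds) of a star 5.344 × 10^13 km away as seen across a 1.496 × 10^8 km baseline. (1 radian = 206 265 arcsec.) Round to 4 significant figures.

0.5774 arcsec

θ ≈ B/d = (1.496 × 10^8) / (5.344 × 10^13) = 2.7994 × 10^-6 rad.
In arcseconds: 2.7994 × 10^-6 × 206265 = 0.57742″.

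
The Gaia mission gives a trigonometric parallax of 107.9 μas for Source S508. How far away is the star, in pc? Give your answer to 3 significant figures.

p = 107.9 μas = 0.0001079 arcsec.
d = 1/p = 1/0.0001079 = 9267.8 pc.

9270 pc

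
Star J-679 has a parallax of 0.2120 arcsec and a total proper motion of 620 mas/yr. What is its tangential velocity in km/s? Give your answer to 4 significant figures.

13.86 km/s

d = 1/p = 1/0.2120″ = 4.717 pc.
μ = 620 mas/yr = 0.620 ″/yr.
v_t = 4.74 × μ × d = 4.74 × 0.620 × 4.717 = 13.862 km/s.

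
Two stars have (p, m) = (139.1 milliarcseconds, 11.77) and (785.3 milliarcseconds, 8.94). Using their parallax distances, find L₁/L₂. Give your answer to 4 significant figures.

L₁/L₂ = 2.352

d₁ = 1/p₁ = 1/0.1391″ = 7.1891 pc; d₂ = 1/p₂ = 1/0.7853″ = 1.2734 pc.
M₁ = m₁ − 5 log₁₀ d₁ + 5 = 11.77 − 4.2834 + 5 = 12.4866.
M₂ = 8.94 − 0.5248 + 5 = 13.4152.
L₁/L₂ = 10^(0.4(M₂ − M₁)) = 10^(0.4 × 0.9286) = 10^0.37144 = 2.352.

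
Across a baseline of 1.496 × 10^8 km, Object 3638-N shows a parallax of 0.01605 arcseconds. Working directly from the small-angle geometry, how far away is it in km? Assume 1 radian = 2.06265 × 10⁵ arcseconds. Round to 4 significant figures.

θ = 0.01605″ = 0.01605/206265 = 7.7813 × 10^-8 rad.
d = B/θ = (1.496 × 10^8) / (7.7813 × 10^-8) = 1.9226 × 10^15 km.

1.923 × 10^15 km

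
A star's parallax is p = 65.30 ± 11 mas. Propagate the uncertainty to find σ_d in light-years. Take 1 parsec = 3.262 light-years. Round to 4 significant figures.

d = 1/p, so σ_d = σ_p / p².
σ_d = 0.0110 / (0.06530)² = 0.0110 / 0.0042641 = 2.5797 pc = 2.5797 × 3.262 ly = 8.415 ly.

8.415 ly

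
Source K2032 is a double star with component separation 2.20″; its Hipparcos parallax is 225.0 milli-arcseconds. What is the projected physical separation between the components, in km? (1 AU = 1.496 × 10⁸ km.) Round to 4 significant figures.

1.463 × 10^9 km

d = 1/p = 1/0.2250″ = 4.4444 pc.
At distance d (pc), an angle of θ arcsec spans θ·d AU: s = 2.20 × 4.4444 = 9.7777 AU.
= 9.7777 × 1.496 × 10⁸ km = 1.4627 × 10^9 km.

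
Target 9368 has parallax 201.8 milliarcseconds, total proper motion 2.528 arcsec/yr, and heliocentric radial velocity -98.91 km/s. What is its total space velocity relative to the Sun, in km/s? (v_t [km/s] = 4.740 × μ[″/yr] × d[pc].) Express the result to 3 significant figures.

d = 1/p = 1/0.2018″ = 4.9554 pc.
v_t = 4.740 μ d = 4.740 × 2.528 × 4.9554 = 59.379 km/s.
v = √(v_r² + v_t²) = √((-98.91)² + 59.379²) = √13309.1 = 115.37 km/s.

115 km/s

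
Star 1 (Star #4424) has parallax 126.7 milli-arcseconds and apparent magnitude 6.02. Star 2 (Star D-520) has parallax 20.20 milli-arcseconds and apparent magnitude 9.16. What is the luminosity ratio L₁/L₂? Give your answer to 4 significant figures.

L₁/L₂ = 0.4583

d₁ = 1/p₁ = 1/0.1267″ = 7.8927 pc; d₂ = 1/p₂ = 1/0.02020″ = 49.505 pc.
M₁ = m₁ − 5 log₁₀ d₁ + 5 = 6.02 − 4.4861 + 5 = 6.5339.
M₂ = 9.16 − 8.4732 + 5 = 5.6868.
L₁/L₂ = 10^(0.4(M₂ − M₁)) = 10^(0.4 × (-0.8471)) = 10^(-0.33884) = 0.45831.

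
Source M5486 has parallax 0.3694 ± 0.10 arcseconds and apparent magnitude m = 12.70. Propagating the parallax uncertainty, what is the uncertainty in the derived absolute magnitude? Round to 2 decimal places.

M = m − 5 log₁₀ d + 5 = m + 5 log₁₀ p + 5, so ∂M/∂p = 5/(p ln 10).
σ_M = (5/ln 10) · (σ_p/p) = 2.1715 × 0.10/0.3694 = 2.1715 × 0.27071 = 0.58785.

σ_M = 0.59 mag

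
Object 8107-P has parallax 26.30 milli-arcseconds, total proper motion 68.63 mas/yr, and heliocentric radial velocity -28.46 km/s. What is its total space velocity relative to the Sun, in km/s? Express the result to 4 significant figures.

31.03 km/s

d = 1/p = 1/0.02630″ = 38.023 pc.
μ = 68.63 mas/yr = 0.06863 ″/yr.
v_t = 4.740 μ d = 4.740 × 0.06863 × 38.023 = 12.369 km/s.
v = √(v_r² + v_t²) = √((-28.46)² + 12.369²) = √962.964 = 31.032 km/s.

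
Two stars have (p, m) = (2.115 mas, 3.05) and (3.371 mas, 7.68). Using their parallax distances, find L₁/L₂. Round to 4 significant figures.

L₁/L₂ = 180.7

d₁ = 1/p₁ = 1/0.002115″ = 472.81 pc; d₂ = 1/p₂ = 1/0.003371″ = 296.65 pc.
M₁ = m₁ − 5 log₁₀ d₁ + 5 = 3.05 − 13.3734 + 5 = -5.3234.
M₂ = 7.68 − 12.3612 + 5 = 0.3188.
L₁/L₂ = 10^(0.4(M₂ − M₁)) = 10^(0.4 × 5.6422) = 10^2.25688 = 180.67.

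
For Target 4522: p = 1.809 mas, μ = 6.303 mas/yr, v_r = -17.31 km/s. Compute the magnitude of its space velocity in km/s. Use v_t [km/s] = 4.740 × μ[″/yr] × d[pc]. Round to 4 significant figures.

d = 1/p = 1/0.001809″ = 552.79 pc.
μ = 6.303 mas/yr = 0.006303 ″/yr.
v_t = 4.740 μ d = 4.740 × 0.006303 × 552.79 = 16.515 km/s.
v = √(v_r² + v_t²) = √((-17.31)² + 16.515²) = √572.381 = 23.924 km/s.

23.92 km/s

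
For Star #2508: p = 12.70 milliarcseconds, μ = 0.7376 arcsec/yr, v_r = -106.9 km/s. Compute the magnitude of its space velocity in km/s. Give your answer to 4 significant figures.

d = 1/p = 1/0.01270″ = 78.74 pc.
v_t = 4.740 μ d = 4.740 × 0.7376 × 78.74 = 275.29 km/s.
v = √(v_r² + v_t²) = √((-106.9)² + 275.29²) = √87212.2 = 295.32 km/s.

295.3 km/s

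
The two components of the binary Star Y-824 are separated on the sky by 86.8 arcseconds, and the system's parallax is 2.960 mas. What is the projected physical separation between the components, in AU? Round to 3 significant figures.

29300 AU

d = 1/p = 1/0.002960″ = 337.84 pc.
At distance d (pc), an angle of θ arcsec spans θ·d AU: s = 86.8 × 337.84 = 29325 AU.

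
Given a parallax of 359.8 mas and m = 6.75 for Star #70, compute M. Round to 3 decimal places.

d = 1/p = 1/0.3598″ = 2.7793 pc.
m − M = 5 log₁₀(2.7793) − 5 = 2.2197 − 5 = -2.7803.
M = m − (m − M) = 6.75 − (-2.7803) = 9.530.

M = 9.530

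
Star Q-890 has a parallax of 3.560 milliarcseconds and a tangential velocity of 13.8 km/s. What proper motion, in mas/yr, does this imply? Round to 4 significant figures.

d = 1/p = 1/0.003560″ = 280.9 pc.
μ = v_t / (4.74 d) = 13.8 / (4.74 × 280.9) = 13.8 / 1331.5 = 0.010364 ″/yr = 10.364 mas/yr.

10.36 mas/yr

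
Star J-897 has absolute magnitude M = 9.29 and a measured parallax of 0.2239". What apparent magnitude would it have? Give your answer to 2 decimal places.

d = 1/p = 1/0.2239″ = 4.4663 pc.
m − M = 5 log₁₀ d − 5 = 5 log₁₀(4.4663) − 5 = 3.2497 − 5 = -1.7503.
m = M + (m − M) = 9.29 + (-1.7503) = 7.54.

m = 7.54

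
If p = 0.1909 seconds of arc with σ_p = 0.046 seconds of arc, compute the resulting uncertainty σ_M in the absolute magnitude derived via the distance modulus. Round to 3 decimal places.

M = m − 5 log₁₀ d + 5 = m + 5 log₁₀ p + 5, so ∂M/∂p = 5/(p ln 10).
σ_M = (5/ln 10) · (σ_p/p) = 2.1715 × 0.046/0.1909 = 2.1715 × 0.24096 = 0.52324.

σ_M = 0.523 mag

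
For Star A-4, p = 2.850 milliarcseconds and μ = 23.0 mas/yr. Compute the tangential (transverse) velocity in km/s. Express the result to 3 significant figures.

d = 1/p = 1/0.002850″ = 350.88 pc.
μ = 23.0 mas/yr = 0.0230 ″/yr.
v_t = 4.74 × μ × d = 4.74 × 0.0230 × 350.88 = 38.253 km/s.

38.3 km/s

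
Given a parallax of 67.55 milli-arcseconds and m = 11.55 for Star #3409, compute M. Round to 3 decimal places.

d = 1/p = 1/0.06755″ = 14.804 pc.
m − M = 5 log₁₀(14.804) − 5 = 5.8519 − 5 = 0.8519.
M = m − (m − M) = 11.55 − 0.8519 = 10.698.

M = 10.698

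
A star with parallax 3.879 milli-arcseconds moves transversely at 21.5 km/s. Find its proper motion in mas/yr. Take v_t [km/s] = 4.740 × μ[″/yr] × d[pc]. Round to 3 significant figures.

17.6 mas/yr

d = 1/p = 1/0.003879″ = 257.8 pc.
μ = v_t / (4.74 d) = 21.5 / (4.74 × 257.8) = 21.5 / 1222 = 0.017594 ″/yr = 17.594 mas/yr.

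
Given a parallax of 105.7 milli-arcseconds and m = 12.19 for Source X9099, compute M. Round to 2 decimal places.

d = 1/p = 1/0.1057″ = 9.4607 pc.
m − M = 5 log₁₀(9.4607) − 5 = 4.8796 − 5 = -0.1204.
M = m − (m − M) = 12.19 − (-0.1204) = 12.31.

M = 12.31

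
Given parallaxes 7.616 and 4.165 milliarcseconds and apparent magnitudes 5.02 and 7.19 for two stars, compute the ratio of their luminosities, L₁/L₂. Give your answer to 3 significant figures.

L₁/L₂ = 2.21

d₁ = 1/p₁ = 1/0.007616″ = 131.3 pc; d₂ = 1/p₂ = 1/0.004165″ = 240.1 pc.
M₁ = m₁ − 5 log₁₀ d₁ + 5 = 5.02 − 10.5913 + 5 = -0.5713.
M₂ = 7.19 − 11.9020 + 5 = 0.2880.
L₁/L₂ = 10^(0.4(M₂ − M₁)) = 10^(0.4 × 0.8593) = 10^0.34372 = 2.2066.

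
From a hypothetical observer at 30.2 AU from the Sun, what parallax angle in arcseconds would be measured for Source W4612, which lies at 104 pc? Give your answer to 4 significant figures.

p (arcsec) = B (AU) / d (pc).
p = 30.2 / 104 = 0.29038 arcsec.

0.2904 arcsec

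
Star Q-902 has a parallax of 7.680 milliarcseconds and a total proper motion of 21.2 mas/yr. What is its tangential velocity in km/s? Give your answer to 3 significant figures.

13.1 km/s

d = 1/p = 1/0.007680″ = 130.21 pc.
μ = 21.2 mas/yr = 0.0212 ″/yr.
v_t = 4.74 × μ × d = 4.74 × 0.0212 × 130.21 = 13.085 km/s.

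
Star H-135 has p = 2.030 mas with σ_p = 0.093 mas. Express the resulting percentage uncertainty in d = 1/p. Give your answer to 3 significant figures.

4.58%

For d = 1/p, |σ_d/d| = |σ_p/p|.
σ_p/p = 0.093 / 2.030 = 0.045813 = 4.5813%.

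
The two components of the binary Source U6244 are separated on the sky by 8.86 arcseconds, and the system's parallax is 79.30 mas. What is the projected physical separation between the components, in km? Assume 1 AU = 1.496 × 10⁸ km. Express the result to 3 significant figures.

1.67 × 10^10 km

d = 1/p = 1/0.07930″ = 12.61 pc.
At distance d (pc), an angle of θ arcsec spans θ·d AU: s = 8.86 × 12.61 = 111.72 AU.
= 111.72 × 1.496 × 10⁸ km = 1.6713 × 10^10 km.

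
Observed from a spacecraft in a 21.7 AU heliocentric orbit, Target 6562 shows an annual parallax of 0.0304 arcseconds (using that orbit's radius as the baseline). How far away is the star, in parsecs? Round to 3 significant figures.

With baseline B (in AU) and parallax p (in arcsec), d = B/p parsecs.
d = 21.7 / 0.0304 = 713.82 pc.

714 pc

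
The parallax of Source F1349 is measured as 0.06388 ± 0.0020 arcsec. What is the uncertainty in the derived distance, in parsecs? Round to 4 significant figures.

d = 1/p, so σ_d = σ_p / p².
σ_d = 0.00200 / (0.06388)² = 0.00200 / 0.0040807 = 0.49011 pc.

0.4901 pc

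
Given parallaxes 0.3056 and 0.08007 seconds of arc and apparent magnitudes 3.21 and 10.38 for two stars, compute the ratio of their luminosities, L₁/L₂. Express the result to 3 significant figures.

L₁/L₂ = 50.7

d₁ = 1/p₁ = 1/0.3056″ = 3.2723 pc; d₂ = 1/p₂ = 1/0.08007″ = 12.489 pc.
M₁ = m₁ − 5 log₁₀ d₁ + 5 = 3.21 − 2.5743 + 5 = 5.6357.
M₂ = 10.38 − 5.4826 + 5 = 9.8974.
L₁/L₂ = 10^(0.4(M₂ − M₁)) = 10^(0.4 × 4.2617) = 10^1.70468 = 50.662.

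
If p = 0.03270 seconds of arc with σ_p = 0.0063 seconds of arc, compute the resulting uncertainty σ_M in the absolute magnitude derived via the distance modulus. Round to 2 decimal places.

σ_M = 0.42 mag

M = m − 5 log₁₀ d + 5 = m + 5 log₁₀ p + 5, so ∂M/∂p = 5/(p ln 10).
σ_M = (5/ln 10) · (σ_p/p) = 2.1715 × 0.0063/0.03270 = 2.1715 × 0.19266 = 0.41836.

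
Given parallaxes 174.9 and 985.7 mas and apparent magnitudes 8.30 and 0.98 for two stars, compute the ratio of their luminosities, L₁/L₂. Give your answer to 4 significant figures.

L₁/L₂ = 0.03749

d₁ = 1/p₁ = 1/0.1749″ = 5.7176 pc; d₂ = 1/p₂ = 1/0.9857″ = 1.0145 pc.
M₁ = m₁ − 5 log₁₀ d₁ + 5 = 8.30 − 3.7861 + 5 = 9.5139.
M₂ = 0.98 − 0.0313 + 5 = 5.9487.
L₁/L₂ = 10^(0.4(M₂ − M₁)) = 10^(0.4 × (-3.5652)) = 10^(-1.42608) = 0.03749.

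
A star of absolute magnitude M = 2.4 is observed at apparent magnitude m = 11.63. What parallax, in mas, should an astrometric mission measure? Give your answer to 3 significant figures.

m − M = 11.63 − 2.4 = 9.23.
d = 10^((m−M)/5 + 1) = 10^2.846 = 701.46 pc.
p = 1/d = 1/701.46 = 0.0014256 arcsec = 1.4256 mas.

1.43 mas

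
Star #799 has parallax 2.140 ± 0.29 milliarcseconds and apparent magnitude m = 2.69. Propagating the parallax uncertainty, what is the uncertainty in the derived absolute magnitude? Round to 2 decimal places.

M = m − 5 log₁₀ d + 5 = m + 5 log₁₀ p + 5, so ∂M/∂p = 5/(p ln 10).
σ_M = (5/ln 10) · (σ_p/p) = 2.1715 × 0.29/2.140 = 2.1715 × 0.13551 = 0.29426.

σ_M = 0.29 mag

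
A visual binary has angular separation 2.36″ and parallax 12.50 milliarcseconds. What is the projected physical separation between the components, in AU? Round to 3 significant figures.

d = 1/p = 1/0.01250″ = 80 pc.
At distance d (pc), an angle of θ arcsec spans θ·d AU: s = 2.36 × 80 = 188.8 AU.

189 AU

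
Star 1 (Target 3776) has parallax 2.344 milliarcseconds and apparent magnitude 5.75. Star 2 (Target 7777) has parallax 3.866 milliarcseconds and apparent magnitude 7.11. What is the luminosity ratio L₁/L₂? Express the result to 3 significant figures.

L₁/L₂ = 9.52

d₁ = 1/p₁ = 1/0.002344″ = 426.62 pc; d₂ = 1/p₂ = 1/0.003866″ = 258.67 pc.
M₁ = m₁ − 5 log₁₀ d₁ + 5 = 5.75 − 13.1502 + 5 = -2.4002.
M₂ = 7.11 − 12.0637 + 5 = 0.0463.
L₁/L₂ = 10^(0.4(M₂ − M₁)) = 10^(0.4 × 2.4465) = 10^0.97860 = 9.5192.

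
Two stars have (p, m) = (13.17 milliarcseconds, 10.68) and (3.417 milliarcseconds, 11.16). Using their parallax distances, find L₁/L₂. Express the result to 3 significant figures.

L₁/L₂ = 0.105

d₁ = 1/p₁ = 1/0.01317″ = 75.93 pc; d₂ = 1/p₂ = 1/0.003417″ = 292.65 pc.
M₁ = m₁ − 5 log₁₀ d₁ + 5 = 10.68 − 9.4021 + 5 = 6.2779.
M₂ = 11.16 − 12.3317 + 5 = 3.8283.
L₁/L₂ = 10^(0.4(M₂ − M₁)) = 10^(0.4 × (-2.4496)) = 10^(-0.97984) = 0.10475.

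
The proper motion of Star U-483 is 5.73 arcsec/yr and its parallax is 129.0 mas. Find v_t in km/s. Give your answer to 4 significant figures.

210.5 km/s

d = 1/p = 1/0.1290″ = 7.7519 pc.
v_t = 4.74 × μ × d = 4.74 × 5.73 × 7.7519 = 210.54 km/s.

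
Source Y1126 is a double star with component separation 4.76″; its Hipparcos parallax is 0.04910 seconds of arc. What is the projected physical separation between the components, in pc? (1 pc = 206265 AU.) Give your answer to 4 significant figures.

d = 1/p = 1/0.04910″ = 20.367 pc.
At distance d (pc), an angle of θ arcsec spans θ·d AU: s = 4.76 × 20.367 = 96.947 AU.
= 96.947 / 206265 = 0.00047001 pc.

0.0004700 pc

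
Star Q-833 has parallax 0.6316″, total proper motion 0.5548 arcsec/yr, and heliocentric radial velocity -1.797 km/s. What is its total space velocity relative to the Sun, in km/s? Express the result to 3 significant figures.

d = 1/p = 1/0.6316″ = 1.5833 pc.
v_t = 4.740 μ d = 4.740 × 0.5548 × 1.5833 = 4.1637 km/s.
v = √(v_r² + v_t²) = √((-1.797)² + 4.1637²) = √20.5656 = 4.5349 km/s.

4.53 km/s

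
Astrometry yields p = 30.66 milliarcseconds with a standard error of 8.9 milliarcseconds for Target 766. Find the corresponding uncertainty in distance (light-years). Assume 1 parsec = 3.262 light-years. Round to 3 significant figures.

d = 1/p, so σ_d = σ_p / p².
σ_d = 0.00890 / (0.03066)² = 0.00890 / 0.00094004 = 9.4677 pc = 9.4677 × 3.262 ly = 30.884 ly.

30.9 ly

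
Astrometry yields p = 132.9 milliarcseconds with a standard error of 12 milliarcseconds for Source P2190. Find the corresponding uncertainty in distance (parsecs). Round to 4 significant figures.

d = 1/p, so σ_d = σ_p / p².
σ_d = 0.0120 / (0.1329)² = 0.0120 / 0.017662 = 0.67942 pc.

0.6794 pc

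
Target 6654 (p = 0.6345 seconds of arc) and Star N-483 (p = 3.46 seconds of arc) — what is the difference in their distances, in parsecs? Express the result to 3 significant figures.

d_A = 1/0.6345″ = 1.576 pc; d_B = 1/3.460″ = 0.28902 pc.
|d_B − d_A| = |0.28902 − 1.576| = 1.287 pc.

1.29 pc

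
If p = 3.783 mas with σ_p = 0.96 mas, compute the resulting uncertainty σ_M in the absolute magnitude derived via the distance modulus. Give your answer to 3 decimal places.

M = m − 5 log₁₀ d + 5 = m + 5 log₁₀ p + 5, so ∂M/∂p = 5/(p ln 10).
σ_M = (5/ln 10) · (σ_p/p) = 2.1715 × 0.96/3.783 = 2.1715 × 0.25377 = 0.55106.

σ_M = 0.551 mag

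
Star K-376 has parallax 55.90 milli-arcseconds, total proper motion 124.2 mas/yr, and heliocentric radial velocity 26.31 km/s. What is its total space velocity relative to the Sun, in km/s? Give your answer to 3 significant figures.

28.3 km/s

d = 1/p = 1/0.05590″ = 17.889 pc.
μ = 124.2 mas/yr = 0.1242 ″/yr.
v_t = 4.740 μ d = 4.740 × 0.1242 × 17.889 = 10.531 km/s.
v = √(v_r² + v_t²) = √(26.31² + 10.531²) = √803.118 = 28.339 km/s.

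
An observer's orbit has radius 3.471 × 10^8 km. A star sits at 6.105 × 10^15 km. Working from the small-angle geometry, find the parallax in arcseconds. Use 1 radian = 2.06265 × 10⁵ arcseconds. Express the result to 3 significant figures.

θ ≈ B/d = (3.471 × 10^8) / (6.105 × 10^15) = 5.6855 × 10^-8 rad.
In arcseconds: 5.6855 × 10^-8 × 206265 = 0.011727″.

0.0117 arcsec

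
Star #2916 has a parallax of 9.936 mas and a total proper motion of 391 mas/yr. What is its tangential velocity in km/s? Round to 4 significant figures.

186.5 km/s

d = 1/p = 1/0.009936″ = 100.64 pc.
μ = 391 mas/yr = 0.391 ″/yr.
v_t = 4.74 × μ × d = 4.74 × 0.391 × 100.64 = 186.52 km/s.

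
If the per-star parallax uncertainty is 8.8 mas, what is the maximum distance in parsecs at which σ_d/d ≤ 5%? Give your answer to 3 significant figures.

5.68 pc

σ_d/d = σ_p/p, so the condition is σ_p/p ≤ 0.05, i.e. p ≥ σ_p/0.05.
p_min = 8.8/0.05 = 176 mas = 0.176 arcsec.
d_max = 1/p_min = 1/0.176 = 5.6818 pc.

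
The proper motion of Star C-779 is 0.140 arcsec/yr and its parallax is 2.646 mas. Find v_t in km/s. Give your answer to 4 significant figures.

d = 1/p = 1/0.002646″ = 377.93 pc.
v_t = 4.74 × μ × d = 4.74 × 0.140 × 377.93 = 250.79 km/s.

250.8 km/s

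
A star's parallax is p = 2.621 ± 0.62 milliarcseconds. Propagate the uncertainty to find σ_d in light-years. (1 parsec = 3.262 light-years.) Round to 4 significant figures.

d = 1/p, so σ_d = σ_p / p².
σ_d = 0.000620 / (0.002621)² = 0.000620 / 0.0000068696 = 90.253 pc = 90.253 × 3.262 ly = 294.41 ly.

294.4 ly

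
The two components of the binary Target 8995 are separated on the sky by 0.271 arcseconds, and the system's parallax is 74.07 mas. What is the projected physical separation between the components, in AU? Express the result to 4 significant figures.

d = 1/p = 1/0.07407″ = 13.501 pc.
At distance d (pc), an angle of θ arcsec spans θ·d AU: s = 0.271 × 13.501 = 3.6588 AU.

3.659 AU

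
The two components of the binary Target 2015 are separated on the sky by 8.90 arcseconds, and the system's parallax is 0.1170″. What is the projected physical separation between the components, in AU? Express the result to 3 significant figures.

d = 1/p = 1/0.1170″ = 8.547 pc.
At distance d (pc), an angle of θ arcsec spans θ·d AU: s = 8.90 × 8.547 = 76.068 AU.

76.1 AU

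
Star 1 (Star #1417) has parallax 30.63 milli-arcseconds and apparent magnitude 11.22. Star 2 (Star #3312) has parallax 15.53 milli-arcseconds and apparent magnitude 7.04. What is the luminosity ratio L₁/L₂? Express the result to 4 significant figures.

L₁/L₂ = 0.005471

d₁ = 1/p₁ = 1/0.03063″ = 32.648 pc; d₂ = 1/p₂ = 1/0.01553″ = 64.392 pc.
M₁ = m₁ − 5 log₁₀ d₁ + 5 = 11.22 − 7.5693 + 5 = 8.6507.
M₂ = 7.04 − 9.0442 + 5 = 2.9958.
L₁/L₂ = 10^(0.4(M₂ − M₁)) = 10^(0.4 × (-5.6549)) = 10^(-2.26196) = 0.0054707.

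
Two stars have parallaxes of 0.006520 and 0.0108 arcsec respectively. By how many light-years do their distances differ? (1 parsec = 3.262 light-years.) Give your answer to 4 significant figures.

d_A = 1/0.006520″ = 153.37 pc; d_B = 1/0.01080″ = 92.593 pc.
|d_B − d_A| = |92.593 − 153.37| = 60.777 pc = 60.777 × 3.262 ly = 198.25 ly.

198.3 ly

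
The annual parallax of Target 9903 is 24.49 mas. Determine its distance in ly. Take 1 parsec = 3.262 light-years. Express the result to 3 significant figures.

p = 24.49 mas = 0.02449 arcsec.
d = 1/p = 1/0.02449 = 40.833 pc.
In light-years: 40.833 × 3.262 = 133.2 ly.

133 ly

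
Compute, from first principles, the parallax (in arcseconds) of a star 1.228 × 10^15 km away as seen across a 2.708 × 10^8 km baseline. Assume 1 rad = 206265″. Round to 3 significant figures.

θ ≈ B/d = (2.708 × 10^8) / (1.228 × 10^15) = 2.2052 × 10^-7 rad.
In arcseconds: 2.2052 × 10^-7 × 206265 = 0.045486″.

0.0455 arcsec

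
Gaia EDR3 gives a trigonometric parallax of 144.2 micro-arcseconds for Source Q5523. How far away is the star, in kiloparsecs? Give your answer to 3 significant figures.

6.93 kpc

p = 144.2 micro-arcseconds = 0.0001442 arcsec.
d = 1/p = 1/0.0001442 = 6934.8 pc.
= 6.9348 kpc.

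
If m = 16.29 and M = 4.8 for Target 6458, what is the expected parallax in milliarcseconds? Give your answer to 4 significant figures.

m − M = 16.29 − 4.8 = 11.49.
d = 10^((m−M)/5 + 1) = 10^3.298 = 1986.1 pc.
p = 1/d = 1/1986.1 = 0.0005035 arcsec = 0.5035 mas.

0.5035 mas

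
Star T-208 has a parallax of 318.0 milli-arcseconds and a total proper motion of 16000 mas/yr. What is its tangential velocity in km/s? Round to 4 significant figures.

238.5 km/s

d = 1/p = 1/0.3180″ = 3.1447 pc.
μ = 16000 mas/yr = 16.0 ″/yr.
v_t = 4.74 × μ × d = 4.74 × 16.0 × 3.1447 = 238.49 km/s.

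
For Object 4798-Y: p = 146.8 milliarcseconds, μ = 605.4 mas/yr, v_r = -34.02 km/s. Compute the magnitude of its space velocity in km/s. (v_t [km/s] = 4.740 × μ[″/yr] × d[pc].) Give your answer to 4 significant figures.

d = 1/p = 1/0.1468″ = 6.812 pc.
μ = 605.4 mas/yr = 0.6054 ″/yr.
v_t = 4.740 μ d = 4.740 × 0.6054 × 6.812 = 19.548 km/s.
v = √(v_r² + v_t²) = √((-34.02)² + 19.548²) = √1539.48 = 39.236 km/s.

39.24 km/s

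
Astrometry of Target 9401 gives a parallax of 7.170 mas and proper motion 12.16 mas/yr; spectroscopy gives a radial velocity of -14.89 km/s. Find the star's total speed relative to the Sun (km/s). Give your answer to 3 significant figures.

d = 1/p = 1/0.007170″ = 139.47 pc.
μ = 12.16 mas/yr = 0.01216 ″/yr.
v_t = 4.740 μ d = 4.740 × 0.01216 × 139.47 = 8.0388 km/s.
v = √(v_r² + v_t²) = √((-14.89)² + 8.0388²) = √286.334 = 16.921 km/s.

16.9 km/s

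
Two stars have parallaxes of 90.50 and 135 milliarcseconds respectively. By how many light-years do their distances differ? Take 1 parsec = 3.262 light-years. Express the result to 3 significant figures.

d_A = 1/0.09050″ = 11.05 pc; d_B = 1/0.1350″ = 7.4074 pc.
|d_B − d_A| = |7.4074 − 11.05| = 3.6426 pc = 3.6426 × 3.262 ly = 11.882 ly.

11.9 ly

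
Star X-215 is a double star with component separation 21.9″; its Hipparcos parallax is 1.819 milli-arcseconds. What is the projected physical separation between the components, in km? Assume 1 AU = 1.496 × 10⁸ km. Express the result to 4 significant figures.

1.801 × 10^12 km

d = 1/p = 1/0.001819″ = 549.75 pc.
At distance d (pc), an angle of θ arcsec spans θ·d AU: s = 21.9 × 549.75 = 12040 AU.
= 12040 × 1.496 × 10⁸ km = 1.8012 × 10^12 km.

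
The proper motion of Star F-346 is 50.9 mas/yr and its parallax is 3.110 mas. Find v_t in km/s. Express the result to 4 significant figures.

d = 1/p = 1/0.003110″ = 321.54 pc.
μ = 50.9 mas/yr = 0.0509 ″/yr.
v_t = 4.74 × μ × d = 4.74 × 0.0509 × 321.54 = 77.577 km/s.

77.58 km/s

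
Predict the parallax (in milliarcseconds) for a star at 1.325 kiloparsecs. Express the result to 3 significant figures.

d = 1.325 kpc = 1325 pc.
p = 1/d = 1/1325 = 0.00075472 arcsec.
= 0.00075472 × 1000 = 0.75472 mas.

0.755 mas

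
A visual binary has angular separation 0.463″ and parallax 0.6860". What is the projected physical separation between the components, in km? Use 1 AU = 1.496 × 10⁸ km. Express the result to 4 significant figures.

1.010 × 10^8 km

d = 1/p = 1/0.6860″ = 1.4577 pc.
At distance d (pc), an angle of θ arcsec spans θ·d AU: s = 0.463 × 1.4577 = 0.67492 AU.
= 0.67492 × 1.496 × 10⁸ km = 1.0097 × 10^8 km.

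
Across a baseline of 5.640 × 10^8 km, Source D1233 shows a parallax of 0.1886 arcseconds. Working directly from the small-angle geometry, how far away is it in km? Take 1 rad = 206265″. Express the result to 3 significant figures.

θ = 0.1886″ = 0.1886/206265 = 9.1436 × 10^-7 rad.
d = B/θ = (5.640 × 10^8) / (9.1436 × 10^-7) = 6.1682 × 10^14 km.

6.17 × 10^14 km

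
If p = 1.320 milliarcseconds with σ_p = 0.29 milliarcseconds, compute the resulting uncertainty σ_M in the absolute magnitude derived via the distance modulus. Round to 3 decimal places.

M = m − 5 log₁₀ d + 5 = m + 5 log₁₀ p + 5, so ∂M/∂p = 5/(p ln 10).
σ_M = (5/ln 10) · (σ_p/p) = 2.1715 × 0.29/1.320 = 2.1715 × 0.2197 = 0.47708.

σ_M = 0.477 mag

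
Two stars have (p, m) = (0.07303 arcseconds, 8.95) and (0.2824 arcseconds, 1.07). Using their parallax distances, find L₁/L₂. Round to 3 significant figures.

L₁/L₂ = 0.0105

d₁ = 1/p₁ = 1/0.07303″ = 13.693 pc; d₂ = 1/p₂ = 1/0.2824″ = 3.5411 pc.
M₁ = m₁ − 5 log₁₀ d₁ + 5 = 8.95 − 5.6825 + 5 = 8.2675.
M₂ = 1.07 − 2.7457 + 5 = 3.3243.
L₁/L₂ = 10^(0.4(M₂ − M₁)) = 10^(0.4 × (-4.9432)) = 10^(-1.97728) = 0.010537.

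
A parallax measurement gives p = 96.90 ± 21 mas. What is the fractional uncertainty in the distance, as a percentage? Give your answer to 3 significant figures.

21.7%

For d = 1/p, |σ_d/d| = |σ_p/p|.
σ_p/p = 21 / 96.90 = 0.21672 = 21.672%.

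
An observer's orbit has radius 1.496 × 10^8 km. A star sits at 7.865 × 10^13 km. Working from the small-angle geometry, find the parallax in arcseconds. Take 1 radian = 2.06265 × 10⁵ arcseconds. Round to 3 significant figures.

θ ≈ B/d = (1.496 × 10^8) / (7.865 × 10^13) = 1.9021 × 10^-6 rad.
In arcseconds: 1.9021 × 10^-6 × 206265 = 0.39234″.

0.392 arcsec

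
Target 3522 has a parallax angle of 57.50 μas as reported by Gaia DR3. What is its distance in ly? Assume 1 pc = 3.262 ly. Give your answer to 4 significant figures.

p = 57.50 μas = 0.00005750 arcsec.
d = 1/p = 1/0.00005750 = 17391 pc.
In light-years: 17391 × 3.262 = 56729 ly.

56730 ly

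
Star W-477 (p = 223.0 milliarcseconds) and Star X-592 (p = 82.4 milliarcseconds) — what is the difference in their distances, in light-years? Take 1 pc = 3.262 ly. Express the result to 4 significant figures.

24.96 ly

d_A = 1/0.2230″ = 4.4843 pc; d_B = 1/0.08240″ = 12.136 pc.
|d_B − d_A| = |12.136 − 4.4843| = 7.6517 pc = 7.6517 × 3.262 ly = 24.96 ly.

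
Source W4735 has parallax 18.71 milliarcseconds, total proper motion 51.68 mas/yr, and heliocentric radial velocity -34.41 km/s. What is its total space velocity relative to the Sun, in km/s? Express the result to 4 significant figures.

d = 1/p = 1/0.01871″ = 53.447 pc.
μ = 51.68 mas/yr = 0.05168 ″/yr.
v_t = 4.740 μ d = 4.740 × 0.05168 × 53.447 = 13.093 km/s.
v = √(v_r² + v_t²) = √((-34.41)² + 13.093²) = √1355.47 = 36.817 km/s.

36.82 km/s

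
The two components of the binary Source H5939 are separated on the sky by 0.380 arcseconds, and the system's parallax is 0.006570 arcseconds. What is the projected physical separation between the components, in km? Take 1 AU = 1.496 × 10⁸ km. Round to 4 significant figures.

d = 1/p = 1/0.006570″ = 152.21 pc.
At distance d (pc), an angle of θ arcsec spans θ·d AU: s = 0.380 × 152.21 = 57.84 AU.
= 57.84 × 1.496 × 10⁸ km = 8.6529 × 10^9 km.

8.653 × 10^9 km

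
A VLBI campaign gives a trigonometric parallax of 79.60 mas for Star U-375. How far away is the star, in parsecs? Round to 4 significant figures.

12.56 pc

p = 79.60 mas = 0.07960 arcsec.
d = 1/p = 1/0.07960 = 12.563 pc.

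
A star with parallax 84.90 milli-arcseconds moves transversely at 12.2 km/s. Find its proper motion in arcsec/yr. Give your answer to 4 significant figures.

d = 1/p = 1/0.08490″ = 11.779 pc.
μ = v_t / (4.74 d) = 12.2 / (4.74 × 11.779) = 12.2 / 55.832 = 0.21851 ″/yr.

0.2185 arcsec/yr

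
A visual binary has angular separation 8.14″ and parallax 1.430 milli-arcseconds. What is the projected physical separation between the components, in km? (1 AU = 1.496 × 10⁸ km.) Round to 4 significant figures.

d = 1/p = 1/0.001430″ = 699.3 pc.
At distance d (pc), an angle of θ arcsec spans θ·d AU: s = 8.14 × 699.3 = 5692.3 AU.
= 5692.3 × 1.496 × 10⁸ km = 8.5157 × 10^11 km.

8.516 × 10^11 km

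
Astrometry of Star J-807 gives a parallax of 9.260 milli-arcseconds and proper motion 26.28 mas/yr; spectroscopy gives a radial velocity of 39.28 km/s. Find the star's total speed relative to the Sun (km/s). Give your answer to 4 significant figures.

d = 1/p = 1/0.009260″ = 107.99 pc.
μ = 26.28 mas/yr = 0.02628 ″/yr.
v_t = 4.740 μ d = 4.740 × 0.02628 × 107.99 = 13.452 km/s.
v = √(v_r² + v_t²) = √(39.28² + 13.452²) = √1723.87 = 41.52 km/s.

41.52 km/s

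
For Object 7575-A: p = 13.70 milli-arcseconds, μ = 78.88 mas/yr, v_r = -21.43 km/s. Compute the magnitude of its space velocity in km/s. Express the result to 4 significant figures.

d = 1/p = 1/0.01370″ = 72.993 pc.
μ = 78.88 mas/yr = 0.07888 ″/yr.
v_t = 4.740 μ d = 4.740 × 0.07888 × 72.993 = 27.291 km/s.
v = √(v_r² + v_t²) = √((-21.43)² + 27.291²) = √1204.04 = 34.699 km/s.

34.70 km/s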